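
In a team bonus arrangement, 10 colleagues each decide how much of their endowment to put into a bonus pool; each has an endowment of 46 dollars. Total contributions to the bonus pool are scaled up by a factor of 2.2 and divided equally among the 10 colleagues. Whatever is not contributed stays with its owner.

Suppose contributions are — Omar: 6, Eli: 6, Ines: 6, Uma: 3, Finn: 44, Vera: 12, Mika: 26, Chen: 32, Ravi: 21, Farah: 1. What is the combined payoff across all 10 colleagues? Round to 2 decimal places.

Total contributed: 6 + 6 + 6 + 3 + 44 + 12 + 26 + 32 + 21 + 1 = 157; total kept: 10 × 46 − 157 = 303.
The bonus pool pays out 2.2 × 157 = 345.40 in aggregate.
Group total = 303 + 345.40 = 648.40.

648.40 dollars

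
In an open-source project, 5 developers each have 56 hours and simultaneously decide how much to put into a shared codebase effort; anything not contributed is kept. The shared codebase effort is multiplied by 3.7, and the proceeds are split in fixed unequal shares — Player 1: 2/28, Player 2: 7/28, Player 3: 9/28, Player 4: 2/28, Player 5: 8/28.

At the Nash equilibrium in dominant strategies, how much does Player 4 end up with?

A player with share s gets back 3.7·s per unit contributed, so full contribution is dominant for anyone with s > 1/3.7 = 0.2703 and zero contribution is dominant for anyone below.
The shares above 0.2703 belong to Player 3 and Player 5, contributing 56 each; the remaining 3 contribute 0. Total contributed: 112.
Player 4 keeps 56 and receives 3.7 × 112 × 2/28 = 29.60 from the shared codebase effort, for a payoff of 85.60.

85.60 hours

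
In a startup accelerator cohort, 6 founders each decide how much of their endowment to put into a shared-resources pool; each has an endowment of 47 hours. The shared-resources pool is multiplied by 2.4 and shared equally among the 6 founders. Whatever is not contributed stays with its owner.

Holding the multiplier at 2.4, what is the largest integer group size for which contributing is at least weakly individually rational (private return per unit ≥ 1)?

Private return per unit is 2.4/(group size), which is ≥ 1 whenever the group size is ≤ 2.4.
The largest such integer is 2.

2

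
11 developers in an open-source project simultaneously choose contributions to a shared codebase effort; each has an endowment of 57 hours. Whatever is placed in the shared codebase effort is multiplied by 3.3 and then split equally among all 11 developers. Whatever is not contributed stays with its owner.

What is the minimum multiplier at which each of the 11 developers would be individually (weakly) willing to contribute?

A contributed unit returns (multiplier)/11 to its contributor.
This reaches 1 exactly when the multiplier is 11.

11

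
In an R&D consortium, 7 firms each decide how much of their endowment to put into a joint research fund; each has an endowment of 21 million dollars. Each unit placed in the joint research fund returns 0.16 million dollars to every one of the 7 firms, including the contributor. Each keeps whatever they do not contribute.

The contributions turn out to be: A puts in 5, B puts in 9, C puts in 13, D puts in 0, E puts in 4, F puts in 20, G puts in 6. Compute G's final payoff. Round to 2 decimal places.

Total contributed: 5 + 9 + 13 + 0 + 4 + 20 + 6 = 57.
Each receives 0.16 × 57 = 9.12 from the joint research fund.
G keeps 21 − 6 = 15, so G's payoff is 15 + 9.12 = 24.12.

24.12 million dollars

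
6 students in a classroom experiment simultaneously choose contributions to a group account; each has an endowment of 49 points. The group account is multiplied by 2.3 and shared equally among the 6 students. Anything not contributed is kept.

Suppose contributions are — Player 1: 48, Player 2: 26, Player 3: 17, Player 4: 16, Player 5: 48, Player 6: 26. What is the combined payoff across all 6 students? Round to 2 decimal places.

Total contributed: 48 + 26 + 17 + 16 + 48 + 26 = 181; total kept: 6 × 49 − 181 = 113.
The group account pays out 2.3 × 181 = 416.30 in aggregate.
Group total = 113 + 416.30 = 529.30.

529.30 points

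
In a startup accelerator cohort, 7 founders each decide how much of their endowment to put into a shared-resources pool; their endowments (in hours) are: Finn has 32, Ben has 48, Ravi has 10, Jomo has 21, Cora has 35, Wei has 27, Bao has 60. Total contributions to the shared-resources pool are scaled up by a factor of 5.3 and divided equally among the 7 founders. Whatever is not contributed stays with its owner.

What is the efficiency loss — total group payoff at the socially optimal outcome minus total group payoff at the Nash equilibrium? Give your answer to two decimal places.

The private return per contributed unit is 5.3/7 = 0.7571 < 1 for every player regardless of endowment, so the Nash equilibrium is zero contribution and the group total is Σ E_j = 32 + 48 + 10 + 21 + 35 + 27 + 60 = 233.
Each contributed unit returns 5.300 to the group, so the social optimum is full contribution by everyone: group total = 5.300 × 233 = 1234.90.
Efficiency loss = (5.300 − 1) × 233 = 1001.90.

1001.90 hours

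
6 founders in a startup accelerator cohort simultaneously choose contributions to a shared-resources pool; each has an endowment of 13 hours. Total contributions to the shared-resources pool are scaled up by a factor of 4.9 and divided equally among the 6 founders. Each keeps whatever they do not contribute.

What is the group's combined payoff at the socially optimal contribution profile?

Each contributed unit returns 4.900 to the group as a whole (0.8167 to each of 6 players), which exceeds 1, so the social optimum is full contribution: group total = 4.900 × 78 = 382.20.

382.20 hours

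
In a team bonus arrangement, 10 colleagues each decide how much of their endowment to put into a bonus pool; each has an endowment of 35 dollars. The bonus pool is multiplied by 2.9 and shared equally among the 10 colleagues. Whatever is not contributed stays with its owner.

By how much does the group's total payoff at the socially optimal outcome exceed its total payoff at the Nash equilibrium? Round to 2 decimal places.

665.00 dollars

Each contributed unit returns 2.9/10 = 0.2900 to its contributor — below 1 — so contributing 0 is dominant for every player. At the Nash equilibrium everyone keeps their 35, and the group total is 10 × 35 = 350.
Each contributed unit returns 2.900 to the group as a whole (0.2900 to each of 10 players), which exceeds 1, so the social optimum is full contribution: group total = 2.900 × 350 = 1015.00.
Efficiency loss = 1015.00 − 350 = 665.00.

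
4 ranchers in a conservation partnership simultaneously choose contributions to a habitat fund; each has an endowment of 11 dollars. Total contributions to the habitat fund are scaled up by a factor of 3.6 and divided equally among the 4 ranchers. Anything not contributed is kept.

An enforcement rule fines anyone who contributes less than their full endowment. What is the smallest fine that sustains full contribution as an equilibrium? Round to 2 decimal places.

Given the others contribute fully, the best deviation is to contribute 0 (any partial contribution still incurs the fine and gives up units whose private return 0.9000 is below 1).
Deviating from 11 to 0 saves 11 dollars but forfeits the deviator's share of the drop in the habitat fund: 3.6/4 × 11 = 9.90.
So the deviation gain is 11 − 9.90 = 1.10, and the fine must be at least 1.10 dollars to wipe it out.

1.10 dollars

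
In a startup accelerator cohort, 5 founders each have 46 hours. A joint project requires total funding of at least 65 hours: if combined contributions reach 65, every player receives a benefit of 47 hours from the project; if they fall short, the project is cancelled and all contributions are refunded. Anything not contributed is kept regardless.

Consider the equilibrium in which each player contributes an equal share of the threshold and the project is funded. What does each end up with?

Equal share of the threshold: 65/5 = 13.
At this profile no one gains by cutting their contribution: any cut drops the total below 65, the project is cancelled, contributions are refunded, and the deviator ends with 46, which is less than 46 − 13 + 47 = 80. Contributing more than 13 just wastes the excess. So contributing exactly 13 is a best response.
Each player's payoff: 46 − 13 + 47 = 80.

80 hours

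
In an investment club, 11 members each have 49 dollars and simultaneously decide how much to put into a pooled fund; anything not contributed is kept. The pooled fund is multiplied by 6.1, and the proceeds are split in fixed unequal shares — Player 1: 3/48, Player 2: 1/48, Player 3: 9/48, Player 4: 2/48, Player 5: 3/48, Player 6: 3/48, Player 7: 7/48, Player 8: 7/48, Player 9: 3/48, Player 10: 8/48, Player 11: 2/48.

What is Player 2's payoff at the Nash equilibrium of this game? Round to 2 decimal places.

A player with share s gets back 6.1·s per unit contributed, so full contribution is dominant for anyone with s > 1/6.1 = 0.1639 and zero contribution is dominant for anyone below.
The shares above 0.1639 belong to Player 3 and Player 10, contributing 49 each; the remaining 9 contribute 0. Total contributed: 98.
Player 2 keeps 49 and receives 6.1 × 98 × 1/48 = 12.45 from the pooled fund, for a payoff of 61.45.

61.45 dollars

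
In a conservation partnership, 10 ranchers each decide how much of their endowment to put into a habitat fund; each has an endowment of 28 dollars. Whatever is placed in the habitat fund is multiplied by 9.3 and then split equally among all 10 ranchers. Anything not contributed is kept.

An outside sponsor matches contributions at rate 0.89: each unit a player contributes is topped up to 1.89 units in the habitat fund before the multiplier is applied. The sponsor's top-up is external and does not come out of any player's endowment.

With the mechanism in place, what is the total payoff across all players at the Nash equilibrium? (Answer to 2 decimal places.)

4921.56 dollars

The effective private return per unit is now 9.3 × 1.89 / 10 = 1.7577 > 1, so every player's dominant strategy flips to full contribution.
At the Nash equilibrium everyone contributes 28. Group total payoff = 9.3 × 1.89 × 280 = 4921.56.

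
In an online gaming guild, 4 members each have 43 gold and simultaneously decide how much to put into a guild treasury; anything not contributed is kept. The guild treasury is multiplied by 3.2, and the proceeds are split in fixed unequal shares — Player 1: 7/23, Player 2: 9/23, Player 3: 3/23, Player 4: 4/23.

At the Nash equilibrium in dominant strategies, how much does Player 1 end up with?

Player j's private return per contributed unit is 3.2 × (j's share). Contributing is weakly dominant for j when that share is at least 1/3.2 = 0.3125, and contributing 0 is dominant otherwise.
Player 2 alone (share 9/23) is above the threshold, contributing 43; the remaining 3 contribute 0. Total contributed: 43.
Player 1 keeps 43 and receives 3.2 × 43 × 7/23 = 41.88 from the guild treasury, for a payoff of 84.88.

84.88 gold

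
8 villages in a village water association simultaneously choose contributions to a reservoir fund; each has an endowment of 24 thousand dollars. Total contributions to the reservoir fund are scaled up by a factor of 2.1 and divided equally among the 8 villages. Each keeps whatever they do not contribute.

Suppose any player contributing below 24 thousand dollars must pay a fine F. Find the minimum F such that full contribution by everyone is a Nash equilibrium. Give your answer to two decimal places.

17.70 thousand dollars

Given the others contribute fully, the best deviation is to contribute 0 (any partial contribution still incurs the fine and gives up units whose private return 0.2625 is below 1).
Deviating from 24 to 0 saves 24 thousand dollars but forfeits the deviator's share of the drop in the reservoir fund: 2.1/8 × 24 = 6.30.
So the deviation gain is 24 − 6.30 = 17.70, and the fine must be at least 17.70 thousand dollars to wipe it out.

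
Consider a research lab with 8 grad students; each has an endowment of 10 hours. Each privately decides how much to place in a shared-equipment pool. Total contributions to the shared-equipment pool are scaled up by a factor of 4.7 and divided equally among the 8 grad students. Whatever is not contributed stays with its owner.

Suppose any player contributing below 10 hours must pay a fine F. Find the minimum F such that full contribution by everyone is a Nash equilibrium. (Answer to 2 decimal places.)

4.13 hours

Given the others contribute fully, the best deviation is to contribute 0 (any partial contribution still incurs the fine and gives up units whose private return 0.5875 is below 1).
Deviating from 10 to 0 saves 10 hours but forfeits the deviator's share of the drop in the shared-equipment pool: 4.7/8 × 10 = 5.87.
So the deviation gain is 10 − 5.87 = 4.13, and the fine must be at least 4.13 hours to wipe it out.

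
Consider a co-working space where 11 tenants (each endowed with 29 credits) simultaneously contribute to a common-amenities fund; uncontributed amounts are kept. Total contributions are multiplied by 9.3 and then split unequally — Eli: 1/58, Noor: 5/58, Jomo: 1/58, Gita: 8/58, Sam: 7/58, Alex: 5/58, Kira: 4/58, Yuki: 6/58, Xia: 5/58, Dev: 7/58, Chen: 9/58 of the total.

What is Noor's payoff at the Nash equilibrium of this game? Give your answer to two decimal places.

For player j, contributing a unit is worthwhile iff 9.3 × (j's share) ≥ 1, i.e. iff j's share is at least 0.1075.
The shares above 0.1075 belong to Gita, Sam, Dev and Chen, contributing 29 each; the remaining 7 contribute 0. Total contributed: 116.
Noor keeps 29 and receives 9.3 × 116 × 5/58 = 93.00 from the common-amenities fund, for a payoff of 122.00.

122.00 credits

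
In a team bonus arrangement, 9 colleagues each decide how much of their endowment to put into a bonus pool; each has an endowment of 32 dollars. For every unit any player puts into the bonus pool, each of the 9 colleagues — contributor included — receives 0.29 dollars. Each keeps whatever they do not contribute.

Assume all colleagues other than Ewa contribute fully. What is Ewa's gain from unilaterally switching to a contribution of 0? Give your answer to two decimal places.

22.72 dollars

Switching from a contribution of 32 to 0 lets Ewa keep an extra 32 dollars, but lowers the bonus pool by 32, which costs Ewa their own share of that drop: 0.29 × 32 = 9.28.
Net gain = 32 − 9.28 = 22.72. The private return per contributed unit (0.29) is below 1, so free-riding is indeed the best response regardless of what the others do.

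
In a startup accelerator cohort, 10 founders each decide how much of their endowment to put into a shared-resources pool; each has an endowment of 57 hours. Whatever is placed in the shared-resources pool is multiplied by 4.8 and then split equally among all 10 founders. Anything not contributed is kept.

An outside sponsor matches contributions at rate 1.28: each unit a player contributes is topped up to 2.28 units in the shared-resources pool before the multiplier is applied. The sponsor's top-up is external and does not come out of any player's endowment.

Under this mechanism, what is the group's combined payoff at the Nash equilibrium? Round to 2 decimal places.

With the mechanism, a contributed unit returns 4.8 × 2.28 / 10 = 1.0944 per unit of net cost to the contributor — now above 1 — so contributing fully is weakly dominant for every player.
So the Nash equilibrium is full contribution by all 10; the group earns 4.8 × 2.28 × 570 = 6238.08.

6238.08 hours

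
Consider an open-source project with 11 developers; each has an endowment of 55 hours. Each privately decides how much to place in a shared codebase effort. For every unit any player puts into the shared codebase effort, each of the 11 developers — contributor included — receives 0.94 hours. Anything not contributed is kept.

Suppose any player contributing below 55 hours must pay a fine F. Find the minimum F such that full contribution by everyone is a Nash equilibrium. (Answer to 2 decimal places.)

3.30 hours

Given the others contribute fully, the best deviation is to contribute 0 (any partial contribution still incurs the fine and gives up units whose private return 0.94 is below 1).
Deviating from 55 to 0 saves 55 hours but forfeits the deviator's share of the drop in the shared codebase effort: 0.94 × 55 = 51.70.
So the deviation gain is 55 − 51.70 = 3.30, and the fine must be at least 3.30 hours to wipe it out.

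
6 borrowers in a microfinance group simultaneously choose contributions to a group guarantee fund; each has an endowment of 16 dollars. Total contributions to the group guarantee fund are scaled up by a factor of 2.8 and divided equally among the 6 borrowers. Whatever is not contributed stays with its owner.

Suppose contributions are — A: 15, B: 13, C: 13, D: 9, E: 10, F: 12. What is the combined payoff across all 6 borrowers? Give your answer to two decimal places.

225.60 dollars

Total contributed: 15 + 13 + 13 + 9 + 10 + 12 = 72; total kept: 6 × 16 − 72 = 24.
The group guarantee fund pays out 2.8 × 72 = 201.60 in aggregate.
Group total = 24 + 201.60 = 225.60.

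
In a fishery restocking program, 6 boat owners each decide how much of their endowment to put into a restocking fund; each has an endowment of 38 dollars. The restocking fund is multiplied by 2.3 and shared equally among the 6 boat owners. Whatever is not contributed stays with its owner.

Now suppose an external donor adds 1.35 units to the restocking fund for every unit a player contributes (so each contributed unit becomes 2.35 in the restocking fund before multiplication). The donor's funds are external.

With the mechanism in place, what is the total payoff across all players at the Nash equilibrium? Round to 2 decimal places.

Even with the mechanism, each unit contributed returns only 2.3 × 2.35 / 6 = 0.9008 per unit of net cost, so contributing nothing is still dominant.
At the Nash equilibrium no one contributes; group total payoff = 6 × 38 = 228.

228.00 dollars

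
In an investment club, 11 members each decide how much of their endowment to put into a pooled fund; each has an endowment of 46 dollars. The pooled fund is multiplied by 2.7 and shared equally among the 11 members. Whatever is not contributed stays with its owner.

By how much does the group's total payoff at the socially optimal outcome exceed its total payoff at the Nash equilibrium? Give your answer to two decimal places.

860.20 dollars

Each contributed unit returns 2.7/11 = 0.2455 to its contributor — below 1 — so contributing 0 is dominant for every player. At the Nash equilibrium everyone keeps their 46, and the group total is 11 × 46 = 506.
Each contributed unit returns 2.700 to the group as a whole (0.2455 to each of 11 players), which exceeds 1, so the social optimum is full contribution: group total = 2.700 × 506 = 1366.20.
Efficiency loss = 1366.20 − 506 = 860.20.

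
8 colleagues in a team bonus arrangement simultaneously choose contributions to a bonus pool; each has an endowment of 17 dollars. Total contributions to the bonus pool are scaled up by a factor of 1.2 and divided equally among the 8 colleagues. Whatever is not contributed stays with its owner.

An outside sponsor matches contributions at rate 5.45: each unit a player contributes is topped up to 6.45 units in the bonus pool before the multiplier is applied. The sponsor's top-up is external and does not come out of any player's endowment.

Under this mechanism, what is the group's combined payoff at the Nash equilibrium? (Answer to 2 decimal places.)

With the mechanism, a contributed unit returns 1.2 × 6.45 / 8 = 0.9675 per unit of net cost — still below 1 — so contributing 0 remains dominant for every player.
At the Nash equilibrium no one contributes; group total payoff = 8 × 17 = 136.

136.00 dollars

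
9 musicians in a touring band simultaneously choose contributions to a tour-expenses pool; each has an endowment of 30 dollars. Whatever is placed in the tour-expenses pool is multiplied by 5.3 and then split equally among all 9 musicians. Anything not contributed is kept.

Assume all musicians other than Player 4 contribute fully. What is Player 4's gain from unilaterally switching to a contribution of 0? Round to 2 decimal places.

12.33 dollars

Switching from a contribution of 30 to 0 lets Player 4 keep an extra 30 dollars, but lowers the tour-expenses pool by 30, which costs Player 4 their own share of that drop: 5.3/9 × 30 = 17.67.
Net gain = 30 − 17.67 = 12.33. The private return per contributed unit (0.5889) is below 1, so free-riding is indeed the best response regardless of what the others do.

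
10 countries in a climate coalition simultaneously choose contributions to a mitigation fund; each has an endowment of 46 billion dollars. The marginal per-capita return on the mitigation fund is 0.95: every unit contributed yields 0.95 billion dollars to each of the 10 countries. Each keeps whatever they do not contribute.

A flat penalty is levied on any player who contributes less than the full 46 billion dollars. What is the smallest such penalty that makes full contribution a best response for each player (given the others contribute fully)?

Given the others contribute fully, the best deviation is to contribute 0 (any partial contribution still incurs the fine and gives up units whose private return 0.95 is below 1).
Deviating from 46 to 0 saves 46 billion dollars but forfeits the deviator's share of the drop in the mitigation fund: 0.95 × 46 = 43.70.
So the deviation gain is 46 − 43.70 = 2.30, and the fine must be at least 2.30 billion dollars to wipe it out.

2.30 billion dollars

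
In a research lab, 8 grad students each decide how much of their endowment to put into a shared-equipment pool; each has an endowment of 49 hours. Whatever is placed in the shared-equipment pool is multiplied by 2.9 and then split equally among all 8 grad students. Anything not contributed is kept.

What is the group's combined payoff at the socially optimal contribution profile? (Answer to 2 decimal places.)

Each contributed unit returns 2.900 to the group as a whole (0.3625 to each of 8 players), which exceeds 1, so the social optimum is full contribution: group total = 2.900 × 392 = 1136.80.

1136.80 hours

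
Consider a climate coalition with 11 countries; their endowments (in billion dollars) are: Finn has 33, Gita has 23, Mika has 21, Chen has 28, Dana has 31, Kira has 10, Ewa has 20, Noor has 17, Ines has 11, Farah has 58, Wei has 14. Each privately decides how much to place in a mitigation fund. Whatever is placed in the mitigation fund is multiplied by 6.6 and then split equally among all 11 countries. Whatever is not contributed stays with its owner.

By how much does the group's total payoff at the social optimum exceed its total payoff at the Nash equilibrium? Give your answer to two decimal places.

1489.60 billion dollars

The private return per contributed unit is 6.6/11 = 0.6000 < 1 for every player regardless of endowment, so the Nash equilibrium is zero contribution and the group total is Σ E_j = 33 + 23 + 21 + 28 + 31 + 10 + 20 + 17 + 11 + 58 + 14 = 266.
Each contributed unit returns 6.600 to the group, so the social optimum is full contribution by everyone: group total = 6.600 × 266 = 1755.60.
Efficiency loss = (6.600 − 1) × 266 = 1489.60.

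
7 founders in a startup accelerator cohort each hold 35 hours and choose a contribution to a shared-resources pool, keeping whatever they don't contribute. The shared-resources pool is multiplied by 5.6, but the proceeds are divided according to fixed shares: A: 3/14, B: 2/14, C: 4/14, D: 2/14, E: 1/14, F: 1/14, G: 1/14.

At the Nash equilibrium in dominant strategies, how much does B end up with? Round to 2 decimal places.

Each unit j contributes comes back to j as 5.6 × (j's share), so j prefers to contribute only if that share exceeds 1/5.6 = 0.1786; otherwise keeping the unit dominates.
The shares above 0.1786 belong to A and C, contributing 35 each; the remaining 5 contribute 0. Total contributed: 70.
B keeps 35 and receives 5.6 × 70 × 2/14 = 56.00 from the shared-resources pool, for a payoff of 91.00.

91.00 hours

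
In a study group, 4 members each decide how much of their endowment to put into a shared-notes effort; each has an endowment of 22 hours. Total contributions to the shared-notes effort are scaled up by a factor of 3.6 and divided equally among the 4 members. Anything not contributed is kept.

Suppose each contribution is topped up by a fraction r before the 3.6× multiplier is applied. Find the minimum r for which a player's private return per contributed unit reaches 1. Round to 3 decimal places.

With matching at rate r, one contributed unit becomes (1 + r) in the shared-notes effort and returns 3.6 × (1 + r) / 4 to the contributor.
Setting this equal to 1: 1 + r = 4/3.6 = 1.1111.
So the minimum matching rate is r = 1.1111 − 1 = 0.111.

0.111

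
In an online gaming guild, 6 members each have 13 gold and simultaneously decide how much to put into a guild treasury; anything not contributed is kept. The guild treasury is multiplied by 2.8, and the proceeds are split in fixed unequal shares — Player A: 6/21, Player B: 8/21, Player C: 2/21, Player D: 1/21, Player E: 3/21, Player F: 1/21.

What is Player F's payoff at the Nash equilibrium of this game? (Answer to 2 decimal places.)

14.73 gold

Player j's private return per contributed unit is 2.8 × (j's share). Contributing is weakly dominant for j when that share is at least 1/2.8 = 0.3571, and contributing 0 is dominant otherwise.
Only Player B (8/21) clears that bar, contributing 13; the remaining 5 contribute 0. Total contributed: 13.
Player F keeps 13 and receives 2.8 × 13 × 1/21 = 1.73 from the guild treasury, for a payoff of 14.73.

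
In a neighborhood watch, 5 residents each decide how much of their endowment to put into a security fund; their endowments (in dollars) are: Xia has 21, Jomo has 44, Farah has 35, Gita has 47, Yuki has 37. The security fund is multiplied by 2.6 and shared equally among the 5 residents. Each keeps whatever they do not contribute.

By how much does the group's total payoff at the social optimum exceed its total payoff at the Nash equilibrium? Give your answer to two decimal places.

The private return per contributed unit is 2.6/5 = 0.5200 < 1 for every player regardless of endowment, so the Nash equilibrium is zero contribution and the group total is Σ E_j = 21 + 44 + 35 + 47 + 37 = 184.
Each contributed unit returns 2.600 to the group, so the social optimum is full contribution by everyone: group total = 2.600 × 184 = 478.40.
Efficiency loss = (2.600 − 1) × 184 = 294.40.

294.40 dollars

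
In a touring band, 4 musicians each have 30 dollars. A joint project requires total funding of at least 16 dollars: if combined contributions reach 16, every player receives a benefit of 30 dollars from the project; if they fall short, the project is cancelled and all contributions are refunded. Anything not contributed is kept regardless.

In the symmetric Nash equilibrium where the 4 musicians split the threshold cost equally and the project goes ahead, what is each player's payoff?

Equal share of the threshold: 16/4 = 4.
At this profile no one gains by cutting their contribution: any cut drops the total below 16, the project is cancelled, contributions are refunded, and the deviator ends with 30, which is less than 30 − 4 + 30 = 56. Contributing more than 4 just wastes the excess. So contributing exactly 4 is a best response.
Each player's payoff: 30 − 4 + 30 = 56.

56 dollars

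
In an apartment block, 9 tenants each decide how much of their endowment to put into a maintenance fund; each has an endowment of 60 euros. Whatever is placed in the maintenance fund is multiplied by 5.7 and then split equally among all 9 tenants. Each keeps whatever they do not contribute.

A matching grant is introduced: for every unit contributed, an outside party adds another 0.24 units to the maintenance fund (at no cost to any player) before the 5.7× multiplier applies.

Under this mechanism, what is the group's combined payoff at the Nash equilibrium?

540.00 euros

Even with the mechanism, each unit contributed returns only 5.7 × 1.24 / 9 = 0.7853 per unit of net cost, so contributing nothing is still dominant.
At the Nash equilibrium no one contributes; group total payoff = 9 × 60 = 540.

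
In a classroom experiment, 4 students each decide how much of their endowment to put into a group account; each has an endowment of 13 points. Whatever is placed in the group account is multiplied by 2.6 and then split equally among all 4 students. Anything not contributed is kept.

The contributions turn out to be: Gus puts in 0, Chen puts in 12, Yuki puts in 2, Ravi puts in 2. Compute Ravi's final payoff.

Total contributed: 0 + 12 + 2 + 2 = 16.
Each receives 2.6 × 16 / 4 = 10.40 from the group account.
Ravi keeps 13 − 2 = 11, so Ravi's payoff is 11 + 10.40 = 21.40.

21.40 points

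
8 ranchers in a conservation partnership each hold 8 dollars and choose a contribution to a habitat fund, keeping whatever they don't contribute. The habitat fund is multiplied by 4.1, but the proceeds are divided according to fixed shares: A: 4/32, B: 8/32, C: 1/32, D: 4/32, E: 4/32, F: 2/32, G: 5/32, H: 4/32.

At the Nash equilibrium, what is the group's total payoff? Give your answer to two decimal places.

Player j's private return per contributed unit is 4.1 × (j's share). Contributing is weakly dominant for j when that share is at least 1/4.1 = 0.2439, and contributing 0 is dominant otherwise.
The only share above 0.2439 is B's 8/32, contributing 8; the remaining 7 contribute 0. Total contributed: 8.
The habitat fund pays out 4.1 × 8 = 32.80 in total (split across the unequal shares, but the aggregate is all that matters for the group sum).
The 7 free-riders keep 8 each, adding 56. Group total = 56 + 32.80 = 88.80.

88.80 dollars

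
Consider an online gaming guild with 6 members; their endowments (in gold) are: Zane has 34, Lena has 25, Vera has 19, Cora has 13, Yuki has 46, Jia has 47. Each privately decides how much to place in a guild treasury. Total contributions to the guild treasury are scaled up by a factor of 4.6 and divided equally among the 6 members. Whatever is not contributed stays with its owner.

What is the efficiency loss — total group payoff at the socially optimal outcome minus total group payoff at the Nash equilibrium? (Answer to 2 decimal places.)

The private return per contributed unit is 4.6/6 = 0.7667 < 1 for every player regardless of endowment, so the Nash equilibrium is zero contribution and the group total is Σ E_j = 34 + 25 + 19 + 13 + 46 + 47 = 184.
Each contributed unit returns 4.600 to the group, so the social optimum is full contribution by everyone: group total = 4.600 × 184 = 846.40.
Efficiency loss = (4.600 − 1) × 184 = 662.40.

662.40 gold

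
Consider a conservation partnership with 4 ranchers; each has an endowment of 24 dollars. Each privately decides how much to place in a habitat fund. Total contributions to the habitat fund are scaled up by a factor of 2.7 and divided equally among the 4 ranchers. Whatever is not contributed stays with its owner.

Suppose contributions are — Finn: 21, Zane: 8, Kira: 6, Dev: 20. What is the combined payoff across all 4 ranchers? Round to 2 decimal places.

189.50 dollars

Total contributed: 21 + 8 + 6 + 20 = 55; total kept: 4 × 24 − 55 = 41.
The habitat fund pays out 2.7 × 55 = 148.50 in aggregate.
Group total = 41 + 148.50 = 189.50.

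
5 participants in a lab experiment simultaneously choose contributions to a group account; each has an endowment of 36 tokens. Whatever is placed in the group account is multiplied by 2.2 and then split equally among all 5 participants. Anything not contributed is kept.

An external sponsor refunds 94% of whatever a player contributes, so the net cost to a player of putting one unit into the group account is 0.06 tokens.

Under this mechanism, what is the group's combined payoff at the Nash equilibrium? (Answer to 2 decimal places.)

565.20 tokens

The effective private return per unit is now (2.2/5) / 0.06 = 7.3333 > 1, so every player's dominant strategy flips to full contribution.
So the Nash equilibrium is full contribution by all 5; the group earns 5 × (36 × 0.94 + 2.2 × 36) = 565.20.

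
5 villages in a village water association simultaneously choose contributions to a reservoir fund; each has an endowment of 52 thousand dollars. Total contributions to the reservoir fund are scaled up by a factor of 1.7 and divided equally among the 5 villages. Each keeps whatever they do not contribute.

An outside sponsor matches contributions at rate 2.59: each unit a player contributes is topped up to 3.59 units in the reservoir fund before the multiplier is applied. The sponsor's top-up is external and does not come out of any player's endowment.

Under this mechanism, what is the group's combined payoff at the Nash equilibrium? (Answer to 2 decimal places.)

1586.78 thousand dollars

The effective private return per unit is now 1.7 × 3.59 / 5 = 1.2206 > 1, so every player's dominant strategy flips to full contribution.
So the Nash equilibrium is full contribution by all 5; the group earns 1.7 × 3.59 × 260 = 1586.78.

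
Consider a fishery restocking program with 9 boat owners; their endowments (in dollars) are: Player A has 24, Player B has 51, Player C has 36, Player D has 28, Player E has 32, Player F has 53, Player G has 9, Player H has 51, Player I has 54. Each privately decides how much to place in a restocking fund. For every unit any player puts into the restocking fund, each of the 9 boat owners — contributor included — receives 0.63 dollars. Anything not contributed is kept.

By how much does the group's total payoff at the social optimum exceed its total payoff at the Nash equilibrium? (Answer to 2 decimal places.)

1578.46 dollars

The private return per contributed unit is 0.63 < 1 for everyone, so the Nash equilibrium is zero contribution and the group total is Σ E_j = 24 + 51 + 36 + 28 + 32 + 53 + 9 + 51 + 54 = 338.
Each contributed unit returns 5.670 to the group, so the social optimum is full contribution by everyone: group total = 5.670 × 338 = 1916.46.
Efficiency loss = (5.670 − 1) × 338 = 1578.46.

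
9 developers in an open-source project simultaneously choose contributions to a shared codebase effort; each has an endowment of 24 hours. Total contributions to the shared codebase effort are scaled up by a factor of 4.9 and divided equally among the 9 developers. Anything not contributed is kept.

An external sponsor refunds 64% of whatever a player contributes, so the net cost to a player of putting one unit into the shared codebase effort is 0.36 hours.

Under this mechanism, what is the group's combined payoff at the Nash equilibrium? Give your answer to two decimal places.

Under the mechanism each unit contributed yields (4.9/9) / 0.36 = 1.5123 back to its contributor per unit of net cost, which exceeds 1, making full contribution the dominant choice for everyone.
At the Nash equilibrium everyone contributes 24. Group total payoff = 9 × (24 × 0.64 + 4.9 × 24) = 1196.64.

1196.64 hours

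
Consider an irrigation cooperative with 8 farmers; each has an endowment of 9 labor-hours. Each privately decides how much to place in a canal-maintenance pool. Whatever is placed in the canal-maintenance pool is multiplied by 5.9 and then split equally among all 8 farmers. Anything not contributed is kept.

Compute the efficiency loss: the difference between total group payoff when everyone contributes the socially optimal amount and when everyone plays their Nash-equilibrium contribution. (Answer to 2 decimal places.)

352.80 labor-hours

Each contributed unit returns 5.9/8 = 0.7375 to its contributor — below 1 — so contributing 0 is dominant for every player. At the Nash equilibrium everyone keeps their 9, and the group total is 8 × 9 = 72.
Each contributed unit returns 5.900 to the group as a whole (0.7375 to each of 8 players), which exceeds 1, so the social optimum is full contribution: group total = 5.900 × 72 = 424.80.
Efficiency loss = 424.80 − 72 = 352.80.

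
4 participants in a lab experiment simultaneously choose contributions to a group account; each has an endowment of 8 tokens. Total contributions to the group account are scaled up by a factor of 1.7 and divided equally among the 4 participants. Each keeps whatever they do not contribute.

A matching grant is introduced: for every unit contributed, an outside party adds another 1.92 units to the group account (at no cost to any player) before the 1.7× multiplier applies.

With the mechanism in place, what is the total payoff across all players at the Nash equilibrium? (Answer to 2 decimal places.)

With the mechanism, a contributed unit returns 1.7 × 2.92 / 4 = 1.2410 per unit of net cost to the contributor — now above 1 — so contributing fully is weakly dominant for every player.
At the Nash equilibrium everyone contributes 8. Group total payoff = 1.7 × 2.92 × 32 = 158.85.

158.85 tokens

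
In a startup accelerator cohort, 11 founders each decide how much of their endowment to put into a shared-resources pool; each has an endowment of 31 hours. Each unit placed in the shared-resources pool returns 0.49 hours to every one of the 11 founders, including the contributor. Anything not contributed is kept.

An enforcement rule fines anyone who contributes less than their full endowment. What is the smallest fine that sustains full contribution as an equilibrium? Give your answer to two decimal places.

15.81 hours

Given the others contribute fully, the best deviation is to contribute 0 (any partial contribution still incurs the fine and gives up units whose private return 0.49 is below 1).
Deviating from 31 to 0 saves 31 hours but forfeits the deviator's share of the drop in the shared-resources pool: 0.49 × 31 = 15.19.
So the deviation gain is 31 − 15.19 = 15.81, and the fine must be at least 15.81 hours to wipe it out.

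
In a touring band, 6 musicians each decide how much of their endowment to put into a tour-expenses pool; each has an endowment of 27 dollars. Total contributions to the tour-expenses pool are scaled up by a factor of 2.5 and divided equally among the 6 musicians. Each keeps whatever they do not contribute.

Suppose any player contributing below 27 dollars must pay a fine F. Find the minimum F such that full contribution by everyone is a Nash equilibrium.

Given the others contribute fully, the best deviation is to contribute 0 (any partial contribution still incurs the fine and gives up units whose private return 0.4167 is below 1).
Deviating from 27 to 0 saves 27 dollars but forfeits the deviator's share of the drop in the tour-expenses pool: 2.5/6 × 27 = 11.25.
So the deviation gain is 27 − 11.25 = 15.75, and the fine must be at least 15.75 dollars to wipe it out.

15.75 dollars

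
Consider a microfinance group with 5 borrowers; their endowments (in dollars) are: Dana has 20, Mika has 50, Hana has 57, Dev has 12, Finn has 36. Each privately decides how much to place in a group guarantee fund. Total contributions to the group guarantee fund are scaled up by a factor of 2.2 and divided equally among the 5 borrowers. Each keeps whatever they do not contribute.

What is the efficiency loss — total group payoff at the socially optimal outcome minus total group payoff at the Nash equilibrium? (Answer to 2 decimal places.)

210.00 dollars

The private return per contributed unit is 2.2/5 = 0.4400 < 1 for every player regardless of endowment, so the Nash equilibrium is zero contribution and the group total is Σ E_j = 20 + 50 + 57 + 12 + 36 = 175.
Each contributed unit returns 2.200 to the group, so the social optimum is full contribution by everyone: group total = 2.200 × 175 = 385.00.
Efficiency loss = (2.200 − 1) × 175 = 210.00.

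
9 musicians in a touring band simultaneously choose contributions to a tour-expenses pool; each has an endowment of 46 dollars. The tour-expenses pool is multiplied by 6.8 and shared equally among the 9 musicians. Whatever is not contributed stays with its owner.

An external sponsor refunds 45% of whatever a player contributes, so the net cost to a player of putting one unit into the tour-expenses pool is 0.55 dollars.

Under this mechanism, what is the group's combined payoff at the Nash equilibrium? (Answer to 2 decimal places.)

Under the mechanism each unit contributed yields (6.8/9) / 0.55 = 1.3737 back to its contributor per unit of net cost, which exceeds 1, making full contribution the dominant choice for everyone.
At the Nash equilibrium everyone contributes 46. Group total payoff = 9 × (46 × 0.45 + 6.8 × 46) = 3001.50.

3001.50 dollars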